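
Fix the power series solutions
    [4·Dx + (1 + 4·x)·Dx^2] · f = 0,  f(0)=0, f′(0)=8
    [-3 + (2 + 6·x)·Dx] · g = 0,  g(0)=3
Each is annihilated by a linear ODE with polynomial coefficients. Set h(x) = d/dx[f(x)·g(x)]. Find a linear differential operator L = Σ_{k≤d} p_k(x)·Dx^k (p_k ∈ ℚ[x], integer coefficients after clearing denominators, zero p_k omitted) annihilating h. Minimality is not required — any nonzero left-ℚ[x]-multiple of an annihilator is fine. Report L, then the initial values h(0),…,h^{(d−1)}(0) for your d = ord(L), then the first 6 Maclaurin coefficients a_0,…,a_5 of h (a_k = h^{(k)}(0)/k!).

L = (-33 + 72·x + 432·x^2) + (-4 + 324·x + 2160·x^2 + 3456·x^3)·Dx + (4 + 88·x + 612·x^2 + 1728·x^3 + 1728·x^4)·Dx^2  (order 2).
h: a_k = 24, -24, 87, -390, 28149/16, -620859/80, …
ICs: h(0) = 24, h′(0) = -24.

f: a_k = 0, 8, -16, 128/3, -128, 2048/5, …
g: a_k = 3, 9/2, -27/8, 81/16, -1215/128, 5103/256, …
Product ⇒ symmetric product L₀, ord ≤ 2.
Differentiate: ansatz ord ≤ ord L₀ ⇒ L.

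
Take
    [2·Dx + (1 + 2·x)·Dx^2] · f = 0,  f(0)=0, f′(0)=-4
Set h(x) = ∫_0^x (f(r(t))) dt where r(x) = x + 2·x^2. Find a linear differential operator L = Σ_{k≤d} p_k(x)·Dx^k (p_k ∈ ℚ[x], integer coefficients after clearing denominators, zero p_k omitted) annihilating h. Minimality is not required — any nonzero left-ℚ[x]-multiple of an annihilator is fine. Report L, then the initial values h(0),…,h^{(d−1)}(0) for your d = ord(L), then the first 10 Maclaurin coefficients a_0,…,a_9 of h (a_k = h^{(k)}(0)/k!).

L = (-2 + 8·x + 16·x^2)·Dx^2 + (1 + 6·x + 12·x^2 + 16·x^3)·Dx^3  (order 3).
h: a_k = 0, 0, -2, -4/3, 8/3, -8/5, -32/15, 128/21, -32/7, -64/9, …
ICs: h(0) = 0, h′(0) = 0, h′′(0) = -4.

f: a_k = 0, -4, 4, -16/3, 8, -64/5, 64/3, -256/7, 64, -1024/9, …
h₀=f(r): pull back L_f along r ⇒ L₀.
h=∫₀ˣh₀: take L = L₀·Dx.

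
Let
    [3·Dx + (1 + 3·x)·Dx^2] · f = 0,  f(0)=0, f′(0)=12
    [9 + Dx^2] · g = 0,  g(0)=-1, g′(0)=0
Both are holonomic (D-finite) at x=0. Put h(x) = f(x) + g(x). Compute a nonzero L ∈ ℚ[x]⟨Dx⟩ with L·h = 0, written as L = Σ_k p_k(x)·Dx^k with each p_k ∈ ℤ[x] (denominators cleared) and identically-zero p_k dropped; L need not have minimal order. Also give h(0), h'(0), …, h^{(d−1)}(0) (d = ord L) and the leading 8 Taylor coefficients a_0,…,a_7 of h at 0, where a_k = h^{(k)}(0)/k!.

f: a_k = 0, 12, -18, 36, -81, 972/5, -486, 8748/7, …
g: a_k = -1, 0, 9/2, 0, -27/8, 0, 81/80, 0, …
Sum ⇒ L₀ = lclm(L_f,L_g) in ℚ(x)⟨Dx⟩.
L = (63 + 54·x + 81·x^2)·Dx + (9 + 45·x + 81·x^2 + 81·x^3)·Dx^2 + (7 + 6·x + 9·x^2)·Dx^3 + (1 + 5·x + 9·x^2 + 9·x^3)·Dx^4  (order 4).
h: a_k = -1, 12, -27/2, 36, -675/8, 972/5, -38799/80, 8748/7, …
ICs: h(0) = -1, h′(0) = 12, h′′(0) = -27, h′′′(0) = 216.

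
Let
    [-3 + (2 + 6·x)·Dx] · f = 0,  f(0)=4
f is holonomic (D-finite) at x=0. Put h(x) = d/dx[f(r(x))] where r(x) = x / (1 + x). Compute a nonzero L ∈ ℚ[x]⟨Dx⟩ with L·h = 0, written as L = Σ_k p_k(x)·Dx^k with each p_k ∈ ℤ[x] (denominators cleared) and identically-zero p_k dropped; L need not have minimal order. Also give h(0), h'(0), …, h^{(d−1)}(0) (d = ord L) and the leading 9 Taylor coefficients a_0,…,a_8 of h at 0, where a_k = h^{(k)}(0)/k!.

f: a_k = 4, 6, -9/2, 27/4, -405/32, 1701/64, -15309/256, 72171/512, -2814669/8192, …
h₀=f(r): pull back L_f along r ⇒ L₀.
Differentiate: ansatz ord ≤ ord L₀ ⇒ L.
L = (-7 - 16·x) + (-2 - 10·x - 8·x^2)·Dx  (order 1).
h: a_k = 6, -21, 261/4, -1677/8, 45345/64, -318915/128, 4608345/512, -33903165/1024, 2020675545/16384, …
ICs: h(0) = 6.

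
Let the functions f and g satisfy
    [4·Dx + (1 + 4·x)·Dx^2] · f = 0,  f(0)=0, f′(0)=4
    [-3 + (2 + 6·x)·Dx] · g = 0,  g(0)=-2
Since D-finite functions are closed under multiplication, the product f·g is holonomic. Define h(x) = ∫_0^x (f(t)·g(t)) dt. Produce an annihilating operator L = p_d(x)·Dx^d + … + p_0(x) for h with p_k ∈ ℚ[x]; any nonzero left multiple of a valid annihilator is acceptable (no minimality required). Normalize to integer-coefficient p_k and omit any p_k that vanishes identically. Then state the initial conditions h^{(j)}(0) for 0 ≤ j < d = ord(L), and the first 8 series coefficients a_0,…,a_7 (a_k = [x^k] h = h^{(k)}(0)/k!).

L = (3 + 36·x)·Dx + (4 + 12·x)·Dx^2 + (4 + 40·x + 132·x^2 + 144·x^3)·Dx^3  (order 3).
h: a_k = 0, 0, -4, 4/3, -29/12, 13/2, -9383/480, 206953/3360, …
ICs: h(0) = 0, h′(0) = 0, h′′(0) = -8.

f: a_k = 0, 4, -8, 64/3, -64, 1024/5, -2048/3, 16384/7, …
g: a_k = -2, -3, 9/4, -27/8, 405/64, -1701/128, 15309/512, -72171/1024, …
Sym-product of L_f,L_g gives L₀ (≤ ord 2).
Integrate: L := L₀·Dx.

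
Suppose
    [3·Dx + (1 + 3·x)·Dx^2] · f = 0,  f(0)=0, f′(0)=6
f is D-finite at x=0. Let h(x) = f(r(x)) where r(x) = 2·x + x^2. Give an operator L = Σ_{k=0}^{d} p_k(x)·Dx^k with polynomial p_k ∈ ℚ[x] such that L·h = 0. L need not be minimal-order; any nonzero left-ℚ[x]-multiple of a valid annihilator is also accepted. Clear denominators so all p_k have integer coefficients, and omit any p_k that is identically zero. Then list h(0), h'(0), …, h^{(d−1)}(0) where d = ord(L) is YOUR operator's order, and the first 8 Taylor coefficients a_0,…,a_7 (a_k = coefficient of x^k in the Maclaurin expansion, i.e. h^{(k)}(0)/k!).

f: a_k = 0, 6, -9, 18, -81/2, 486/5, -243, 4374/7, …
h₀=f(r): pull back L_f along r ⇒ L₀.
L = (5 + 6·x + 3·x^2)·Dx + (1 + 7·x + 9·x^2 + 3·x^3)·Dx^2  (order 2).
h: a_k = 0, 12, -30, 108, -441, 9612/5, -8730, 285444/7, …
ICs: h(0) = 0, h′(0) = 12.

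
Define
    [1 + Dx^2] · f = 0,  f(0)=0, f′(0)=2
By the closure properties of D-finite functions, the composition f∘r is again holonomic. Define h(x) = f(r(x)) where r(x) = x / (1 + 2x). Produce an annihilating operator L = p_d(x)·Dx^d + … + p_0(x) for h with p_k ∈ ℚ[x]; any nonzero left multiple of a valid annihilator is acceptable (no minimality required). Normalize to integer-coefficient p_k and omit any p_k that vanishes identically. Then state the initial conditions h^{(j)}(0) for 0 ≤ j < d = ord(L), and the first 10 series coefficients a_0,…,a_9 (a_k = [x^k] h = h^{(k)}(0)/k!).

L = 1 + (4 + 24·x + 48·x^2 + 32·x^3)·Dx + (1 + 8·x + 24·x^2 + 32·x^3 + 16·x^4)·Dx^2  (order 2).
h: a_k = 0, 2, -4, 23/3, -14, 1441/60, -75/2, 123479/2520, -6599/180, -12104063/181440, …
ICs: h(0) = 0, h′(0) = 2.

f: a_k = 0, 2, 0, -1/3, 0, 1/60, 0, -1/2520, 0, 1/181440, …
L₀ from L_f via x↦r, Dx↦r'^{-1}Dx.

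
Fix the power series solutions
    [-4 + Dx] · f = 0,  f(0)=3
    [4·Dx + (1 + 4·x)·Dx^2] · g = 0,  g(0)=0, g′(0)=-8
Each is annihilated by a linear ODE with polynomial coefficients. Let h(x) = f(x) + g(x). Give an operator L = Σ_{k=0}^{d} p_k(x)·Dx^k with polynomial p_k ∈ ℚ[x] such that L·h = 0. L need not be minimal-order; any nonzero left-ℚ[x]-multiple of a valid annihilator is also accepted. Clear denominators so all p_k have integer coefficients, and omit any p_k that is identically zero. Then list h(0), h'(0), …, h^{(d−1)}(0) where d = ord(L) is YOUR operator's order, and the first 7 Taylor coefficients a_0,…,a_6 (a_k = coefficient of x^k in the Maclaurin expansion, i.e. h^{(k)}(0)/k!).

L = (-24 - 32·x)·Dx + (2 - 16·x - 32·x^2)·Dx^2 + (1 + 6·x + 8·x^2)·Dx^3  (order 3).
h: a_k = 3, 4, 40, -32/3, 160, -384, 6912/5, …
ICs: h(0) = 3, h′(0) = 4, h′′(0) = 80.

f: a_k = 3, 12, 24, 32, 32, 128/5, 256/15, …
g: a_k = 0, -8, 16, -128/3, 128, -2048/5, 4096/3, …
Sum ⇒ L₀ = lclm(L_f,L_g) in ℚ(x)⟨Dx⟩.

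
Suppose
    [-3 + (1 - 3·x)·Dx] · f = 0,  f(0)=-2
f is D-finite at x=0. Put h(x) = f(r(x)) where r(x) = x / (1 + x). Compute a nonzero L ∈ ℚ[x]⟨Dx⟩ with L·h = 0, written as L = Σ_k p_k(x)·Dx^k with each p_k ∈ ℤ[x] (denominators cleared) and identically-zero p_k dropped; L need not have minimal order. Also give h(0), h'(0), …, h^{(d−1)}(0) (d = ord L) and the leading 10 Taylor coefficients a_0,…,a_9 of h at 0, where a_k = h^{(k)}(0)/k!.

L = 3 + (-1 + x + 2·x^2)·Dx  (order 1).
h: a_k = -2, -6, -12, -24, -48, -96, -192, -384, -768, -1536, …
ICs: h(0) = -2.

f: a_k = -2, -6, -18, -54, -162, -486, -1458, -4374, -13122, -39366, …
f∘r: x↦r, Dx↦Dx/r' in L_f ⇒ L₀.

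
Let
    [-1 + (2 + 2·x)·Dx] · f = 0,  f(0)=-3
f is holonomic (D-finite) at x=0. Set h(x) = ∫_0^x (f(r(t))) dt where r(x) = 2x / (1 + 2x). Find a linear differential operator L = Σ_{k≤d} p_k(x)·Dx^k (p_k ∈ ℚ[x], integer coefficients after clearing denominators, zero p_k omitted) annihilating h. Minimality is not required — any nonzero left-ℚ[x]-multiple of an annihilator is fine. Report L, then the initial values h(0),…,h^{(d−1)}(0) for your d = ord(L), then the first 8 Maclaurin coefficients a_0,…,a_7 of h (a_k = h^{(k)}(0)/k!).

L = -Dx + (1 + 6·x + 8·x^2)·Dx^2  (order 2).
h: a_k = 0, -3, -3/2, 5/2, -39/8, 423/40, -399/16, 7059/112, …
ICs: h(0) = 0, h′(0) = -3.

f: a_k = -3, -3/2, 3/8, -3/16, 15/128, -21/256, 63/1024, -99/2048, …
Substitute x→r, Dx→(1/r')Dx; clear ⇒ L₀.
h=∫h₀ ⇒ L = L₀·Dx.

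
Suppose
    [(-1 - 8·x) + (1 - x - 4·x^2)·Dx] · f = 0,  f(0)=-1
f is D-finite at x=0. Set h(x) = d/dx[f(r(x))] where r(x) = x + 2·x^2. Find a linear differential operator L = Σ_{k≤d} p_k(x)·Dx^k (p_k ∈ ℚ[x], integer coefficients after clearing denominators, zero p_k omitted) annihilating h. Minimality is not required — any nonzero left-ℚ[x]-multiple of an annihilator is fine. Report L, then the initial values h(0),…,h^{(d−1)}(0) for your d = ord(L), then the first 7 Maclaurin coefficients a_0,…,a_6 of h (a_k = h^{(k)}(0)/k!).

L = (14 + 20·x + 120·x^2 + 320·x^3 + 320·x^4) + (-1 - 3·x + 10·x^2 + 40·x^3 + 80·x^4 + 64·x^5)·Dx  (order 1).
h: a_k = -1, -14, -87, -412, -2025, -9594, -42987, …
ICs: h(0) = -1.

f: a_k = -1, -1, -5, -9, -29, -65, -181, …
h₀=f(r): pull back L_f along r ⇒ L₀.
h=h₀': d/dx-closure on L₀ ⇒ L.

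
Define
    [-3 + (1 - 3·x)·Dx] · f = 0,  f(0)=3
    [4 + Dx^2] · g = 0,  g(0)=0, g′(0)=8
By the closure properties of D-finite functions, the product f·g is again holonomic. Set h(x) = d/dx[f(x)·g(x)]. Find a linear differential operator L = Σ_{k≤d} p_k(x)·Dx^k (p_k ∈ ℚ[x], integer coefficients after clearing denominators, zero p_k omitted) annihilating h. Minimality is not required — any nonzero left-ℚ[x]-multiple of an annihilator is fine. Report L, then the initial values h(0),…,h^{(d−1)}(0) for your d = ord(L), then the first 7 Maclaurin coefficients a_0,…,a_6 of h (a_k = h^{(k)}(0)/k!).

L = (-14 - 24·x + 36·x^2) + (-6 + 18·x)·Dx + (1 - 6·x + 9·x^2)·Dx^2  (order 2).
h: a_k = 24, 144, 600, 2400, 9016, 162288/5, 1703992/15, …
ICs: h(0) = 24, h′(0) = 144.

f: a_k = 3, 9, 27, 81, 243, 729, 2187, …
g: a_k = 0, 8, 0, -16/3, 0, 16/15, 0, …
Sym-product of L_f,L_g gives L₀ (≤ ord 2).
Derive L from L₀ (diff closure).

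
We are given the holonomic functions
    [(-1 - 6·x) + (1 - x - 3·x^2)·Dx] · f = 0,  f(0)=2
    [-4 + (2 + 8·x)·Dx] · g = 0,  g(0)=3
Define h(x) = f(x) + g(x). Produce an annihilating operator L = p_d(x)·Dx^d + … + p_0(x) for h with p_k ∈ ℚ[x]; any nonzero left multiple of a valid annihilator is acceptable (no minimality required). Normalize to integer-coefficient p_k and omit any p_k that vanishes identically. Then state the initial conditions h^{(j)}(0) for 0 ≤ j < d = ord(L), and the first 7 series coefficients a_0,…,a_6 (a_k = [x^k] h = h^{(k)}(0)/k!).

L = (-20 - 120·x - 216·x^2 - 360·x^3) + (12 + 74·x + 306·x^2 + 744·x^3 + 900·x^4)·Dx + (1 - 9·x - 73·x^2 - 18·x^3 + 354·x^4 + 360·x^5)·Dx^2  (order 2).
h: a_k = 5, 8, 2, 26, 8, 164, -58, …
ICs: h(0) = 5, h′(0) = 8.

f: a_k = 2, 2, 8, 14, 38, 80, 194, …
g: a_k = 3, 6, -6, 12, -30, 84, -252, …
f+g: L₀ = lclm(L_f,L_g), ord ≤ 1+1.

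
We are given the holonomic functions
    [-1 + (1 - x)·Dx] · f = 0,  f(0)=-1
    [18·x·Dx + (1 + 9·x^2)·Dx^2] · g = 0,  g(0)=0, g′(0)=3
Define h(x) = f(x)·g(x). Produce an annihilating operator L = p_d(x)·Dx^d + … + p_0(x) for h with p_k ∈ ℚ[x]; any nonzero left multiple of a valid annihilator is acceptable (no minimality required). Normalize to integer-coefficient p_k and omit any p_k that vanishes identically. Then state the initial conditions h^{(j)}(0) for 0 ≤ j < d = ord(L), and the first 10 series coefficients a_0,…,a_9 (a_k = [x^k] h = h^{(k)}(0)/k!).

L = 18·x + (2 - 18·x + 36·x^2)·Dx + (-1 + x - 9·x^2 + 9·x^3)·Dx^2  (order 2).
h: a_k = 0, -3, -3, 6, 6, -213/5, -213/5, 9444/35, 9444/35, -67101/35, …
ICs: h(0) = 0, h′(0) = -3.

f: a_k = -1, -1, -1, -1, -1, -1, -1, -1, -1, -1, …
g: a_k = 0, 3, 0, -9, 0, 243/5, 0, -2187/7, 0, 2187, …
Product ⇒ symmetric product L₀, ord ≤ 2.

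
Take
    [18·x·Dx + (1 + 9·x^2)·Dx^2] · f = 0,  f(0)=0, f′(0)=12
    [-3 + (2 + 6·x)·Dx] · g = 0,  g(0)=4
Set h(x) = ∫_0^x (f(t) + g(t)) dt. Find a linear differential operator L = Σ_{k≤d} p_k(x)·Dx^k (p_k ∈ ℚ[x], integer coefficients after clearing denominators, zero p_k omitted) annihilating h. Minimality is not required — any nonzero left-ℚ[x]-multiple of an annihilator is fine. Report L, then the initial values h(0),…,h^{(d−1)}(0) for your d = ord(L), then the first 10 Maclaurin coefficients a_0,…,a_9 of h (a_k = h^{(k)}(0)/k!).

L = (-36 - 270·x + 972·x^2 + 1458·x^3)·Dx^2 + (-33 - 144·x + 270·x^2 + 3888·x^3 + 5103·x^4)·Dx^3 + (-2 + 18·x + 108·x^2 + 324·x^3 + 1134·x^4 + 1458·x^5)·Dx^4  (order 4).
h: a_k = 0, 4, 9, -3/2, -117/16, -81/32, 23571/640, -2187/256, -3973779/28672, -312741/8192, …
ICs: h(0) = 0, h′(0) = 4, h′′(0) = 18, h′′′(0) = -9.

f: a_k = 0, 12, 0, -36, 0, 972/5, 0, -8748/7, 0, 8748, …
g: a_k = 4, 6, -9/2, 27/4, -405/32, 1701/64, -15309/256, 72171/512, -2814669/8192, 14073345/16384, …
h₀=f+g: left-lcm gives L₀, ord ≤ 3.
Integrate: L := L₀·Dx.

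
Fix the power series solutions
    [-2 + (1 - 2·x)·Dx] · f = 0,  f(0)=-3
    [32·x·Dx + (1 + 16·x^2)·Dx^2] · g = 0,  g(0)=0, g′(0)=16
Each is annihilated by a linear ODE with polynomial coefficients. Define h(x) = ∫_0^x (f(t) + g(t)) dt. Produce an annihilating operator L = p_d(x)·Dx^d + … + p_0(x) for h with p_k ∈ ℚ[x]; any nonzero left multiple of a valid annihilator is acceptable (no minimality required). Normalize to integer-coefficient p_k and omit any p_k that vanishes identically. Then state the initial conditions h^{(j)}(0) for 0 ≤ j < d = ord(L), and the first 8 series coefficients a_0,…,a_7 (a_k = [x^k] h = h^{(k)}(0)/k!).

L = (-32 + 256·x + 1536·x^2)·Dx^2 + (14 - 32·x - 160·x^2 + 1536·x^3)·Dx^3 + (-1 - 6·x - 96·x^3 + 256·x^4)·Dx^4  (order 4).
h: a_k = 0, -3, 5, -4, -82/3, -48/5, 1808/15, -192/7, …
ICs: h(0) = 0, h′(0) = -3, h′′(0) = 10, h′′′(0) = -24.

f: a_k = -3, -6, -12, -24, -48, -96, -192, -384, …
g: a_k = 0, 16, 0, -256/3, 0, 4096/5, 0, -65536/7, …
Weyl lclm of L_f,L_g ⇒ L₀ (ord ≤ 3).
Integrate: L := L₀·Dx.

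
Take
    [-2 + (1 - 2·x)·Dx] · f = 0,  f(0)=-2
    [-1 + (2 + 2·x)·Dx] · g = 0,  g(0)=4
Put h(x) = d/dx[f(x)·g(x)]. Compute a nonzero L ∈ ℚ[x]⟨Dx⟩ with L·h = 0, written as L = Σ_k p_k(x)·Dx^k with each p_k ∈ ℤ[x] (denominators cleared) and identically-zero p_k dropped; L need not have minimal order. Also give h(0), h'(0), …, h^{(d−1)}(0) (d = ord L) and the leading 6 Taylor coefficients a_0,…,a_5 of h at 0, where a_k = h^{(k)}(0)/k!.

L = (39 + 60·x + 12·x^2) + (-10 + 6·x + 24·x^2 + 8·x^3)·Dx  (order 1).
h: a_k = -20, -78, -471/2, -2507/4, -50175/32, -240777/64, …
ICs: h(0) = -20.

f: a_k = -2, -4, -8, -16, -32, -64, …
g: a_k = 4, 2, -1/2, 1/4, -5/32, 7/64, …
Product ⇒ symmetric product L₀, ord ≤ 1.
Derive L from L₀ (diff closure).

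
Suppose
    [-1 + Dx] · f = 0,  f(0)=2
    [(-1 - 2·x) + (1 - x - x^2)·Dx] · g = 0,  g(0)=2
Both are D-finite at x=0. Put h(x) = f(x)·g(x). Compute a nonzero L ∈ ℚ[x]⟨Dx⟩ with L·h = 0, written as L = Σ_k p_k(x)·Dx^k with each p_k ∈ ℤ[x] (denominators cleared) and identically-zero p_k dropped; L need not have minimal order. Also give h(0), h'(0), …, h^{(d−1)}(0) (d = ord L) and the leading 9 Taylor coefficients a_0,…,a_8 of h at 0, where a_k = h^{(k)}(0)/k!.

f: a_k = 2, 2, 1, 1/3, 1/12, 1/60, 1/360, 1/2520, 1/20160, …
g: a_k = 2, 2, 4, 6, 10, 16, 26, 42, 68, …
L₀ := L_f ⊗_s L_g (sym. prod.), ord ≤ 1.
L = (2 + x - x^2) + (-1 + x + x^2)·Dx  (order 1).
h: a_k = 4, 8, 14, 68/3, 221/6, 893/15, 17347/180, 98221/630, 2542969/10080, …
ICs: h(0) = 4.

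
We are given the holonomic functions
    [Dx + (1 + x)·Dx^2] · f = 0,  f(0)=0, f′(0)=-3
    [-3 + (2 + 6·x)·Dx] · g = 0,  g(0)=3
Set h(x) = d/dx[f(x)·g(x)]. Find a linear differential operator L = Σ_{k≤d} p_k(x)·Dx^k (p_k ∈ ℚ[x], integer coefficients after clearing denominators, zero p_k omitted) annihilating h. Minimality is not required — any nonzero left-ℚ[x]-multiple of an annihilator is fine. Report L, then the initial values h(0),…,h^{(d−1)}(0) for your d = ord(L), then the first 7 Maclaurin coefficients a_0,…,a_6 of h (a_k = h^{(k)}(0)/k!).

f: a_k = 0, -3, 3/2, -1, 3/4, -3/5, 1/2, …
g: a_k = 3, 9/2, -27/8, 81/16, -1215/128, 5103/256, -45927/1024, …
L₀ := L_f ⊗_s L_g (sym. prod.), ord ≤ 2.
Derive L from L₀ (diff closure).
L = (3 + 126·x + 27·x^2) + (128 + 648·x + 864·x^2 + 216·x^3)·Dx + (28 + 208·x + 504·x^2 + 432·x^3 + 108·x^4)·Dx^2  (order 2).
h: a_k = -9, -18, 333/8, -90, 26253/128, -159039/320, 6477381/5120, …
ICs: h(0) = -9, h′(0) = -18.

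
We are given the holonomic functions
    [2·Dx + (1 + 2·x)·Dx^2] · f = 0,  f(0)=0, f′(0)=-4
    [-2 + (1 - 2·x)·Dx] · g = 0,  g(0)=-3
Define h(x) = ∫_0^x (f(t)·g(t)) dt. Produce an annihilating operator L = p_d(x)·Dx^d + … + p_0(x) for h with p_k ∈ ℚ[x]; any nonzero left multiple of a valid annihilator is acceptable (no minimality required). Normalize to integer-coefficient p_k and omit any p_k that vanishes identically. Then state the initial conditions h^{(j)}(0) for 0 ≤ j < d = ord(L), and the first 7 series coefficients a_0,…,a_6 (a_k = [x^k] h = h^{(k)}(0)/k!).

L = 4·Dx + (2 + 12·x)·Dx^2 + (-1 + 4·x^2)·Dx^3  (order 3).
h: a_k = 0, 0, 6, 4, 10, 56/5, 376/15, …
ICs: h(0) = 0, h′(0) = 0, h′′(0) = 12.

f: a_k = 0, -4, 4, -16/3, 8, -64/5, 64/3, …
g: a_k = -3, -6, -12, -24, -48, -96, -192, …
L₀ := L_f ⊗_s L_g (sym. prod.), ord ≤ 2.
Integrate: L := L₀·Dx.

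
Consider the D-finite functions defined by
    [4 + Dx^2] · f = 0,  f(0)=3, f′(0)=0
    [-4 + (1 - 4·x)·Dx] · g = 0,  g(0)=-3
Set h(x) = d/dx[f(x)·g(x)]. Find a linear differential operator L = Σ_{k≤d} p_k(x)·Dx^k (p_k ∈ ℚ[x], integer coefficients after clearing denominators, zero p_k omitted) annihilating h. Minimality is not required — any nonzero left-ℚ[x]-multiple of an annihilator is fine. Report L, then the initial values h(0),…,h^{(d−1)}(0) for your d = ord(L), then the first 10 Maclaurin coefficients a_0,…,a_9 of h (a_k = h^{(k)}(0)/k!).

f: a_k = 3, 0, -6, 0, 2, 0, -4/15, 0, 2/105, 0, …
g: a_k = -3, -12, -48, -192, -768, -3072, -12288, -49152, -196608, -786432, …
Sym-product of L_f,L_g gives L₀ (≤ ord 2).
h=h₀': d/dx-closure on L₀ ⇒ L.
L = (-28 - 32·x + 64·x^2) + (-8 + 32·x)·Dx + (1 - 8·x + 16·x^2)·Dx^2  (order 2).
h: a_k = -36, -252, -1512, -8088, -40440, -970536/5, -4529168/5, -144933392/35, -652200264/35, -26088010552/315, …
ICs: h(0) = -36, h′(0) = -252.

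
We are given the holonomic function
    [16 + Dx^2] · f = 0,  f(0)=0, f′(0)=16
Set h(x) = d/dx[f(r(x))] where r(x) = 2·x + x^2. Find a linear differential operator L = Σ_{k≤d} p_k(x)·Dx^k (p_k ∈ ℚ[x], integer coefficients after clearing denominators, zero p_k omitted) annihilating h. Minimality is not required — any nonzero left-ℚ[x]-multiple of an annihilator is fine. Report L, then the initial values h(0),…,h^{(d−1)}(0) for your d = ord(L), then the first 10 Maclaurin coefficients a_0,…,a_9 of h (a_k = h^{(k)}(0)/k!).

f: a_k = 0, 16, 0, -128/3, 0, 512/15, 0, -4096/315, 0, 8192/2835, …
f∘r: x↦r, Dx↦Dx/r' in L_f ⇒ L₀.
Differentiate: ansatz ord ≤ ord L₀ ⇒ L.
L = (67 + 256·x + 384·x^2 + 256·x^3 + 64·x^4) + (-3 - 3·x)·Dx + (1 + 2·x + x^2)·Dx^2  (order 2).
h: a_k = 32, 32, -1024, -2048, 12544/3, 16128, 335872/45, -1605632/45, -19610624/315, -123904/21, …
ICs: h(0) = 32, h′(0) = 32.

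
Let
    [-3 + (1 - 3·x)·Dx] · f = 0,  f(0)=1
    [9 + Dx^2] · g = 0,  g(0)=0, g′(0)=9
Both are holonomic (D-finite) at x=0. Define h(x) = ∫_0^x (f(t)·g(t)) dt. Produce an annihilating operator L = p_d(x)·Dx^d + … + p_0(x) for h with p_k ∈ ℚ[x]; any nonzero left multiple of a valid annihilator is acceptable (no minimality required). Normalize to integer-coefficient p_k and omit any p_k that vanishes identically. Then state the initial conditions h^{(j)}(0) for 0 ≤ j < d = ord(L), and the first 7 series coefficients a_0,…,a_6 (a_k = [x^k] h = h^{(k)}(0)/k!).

f: a_k = 1, 3, 9, 27, 81, 243, 729, …
g: a_k = 0, 9, 0, -27/2, 0, 243/40, 0, …
f·g: L₀ = L_f ⊗_s L_g, ord ≤ 1·2.
∫: right-multiply L₀ by Dx.
L = (-9 + 27·x)·Dx + 6·Dx^2 + (-1 + 3·x)·Dx^3  (order 3).
h: a_k = 0, 0, 9/2, 9, 135/8, 81/2, 8181/80, …
ICs: h(0) = 0, h′(0) = 0, h′′(0) = 9.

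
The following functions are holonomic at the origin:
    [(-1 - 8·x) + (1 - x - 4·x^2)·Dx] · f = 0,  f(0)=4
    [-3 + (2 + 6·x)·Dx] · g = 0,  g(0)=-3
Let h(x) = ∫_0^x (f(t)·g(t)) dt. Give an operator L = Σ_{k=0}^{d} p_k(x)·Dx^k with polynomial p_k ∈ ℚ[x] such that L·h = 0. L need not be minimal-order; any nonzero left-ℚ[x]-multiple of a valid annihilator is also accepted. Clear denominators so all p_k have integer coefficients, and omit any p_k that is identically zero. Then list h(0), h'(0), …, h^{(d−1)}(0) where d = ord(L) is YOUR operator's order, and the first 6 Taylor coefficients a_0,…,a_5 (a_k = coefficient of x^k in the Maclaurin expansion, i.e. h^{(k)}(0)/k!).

L = (5 + 19·x + 36·x^2)·Dx + (-2 - 4·x + 14·x^2 + 24·x^3)·Dx^2  (order 2).
h: a_k = 0, -12, -15, -43/2, -819/16, -13593/160, …
ICs: h(0) = 0, h′(0) = -12.

f: a_k = 4, 4, 20, 36, 116, 260, …
g: a_k = -3, -9/2, 27/8, -81/16, 1215/128, -5103/256, …
L₀ := L_f ⊗_s L_g (sym. prod.), ord ≤ 1.
h=∫h₀ ⇒ L = L₀·Dx.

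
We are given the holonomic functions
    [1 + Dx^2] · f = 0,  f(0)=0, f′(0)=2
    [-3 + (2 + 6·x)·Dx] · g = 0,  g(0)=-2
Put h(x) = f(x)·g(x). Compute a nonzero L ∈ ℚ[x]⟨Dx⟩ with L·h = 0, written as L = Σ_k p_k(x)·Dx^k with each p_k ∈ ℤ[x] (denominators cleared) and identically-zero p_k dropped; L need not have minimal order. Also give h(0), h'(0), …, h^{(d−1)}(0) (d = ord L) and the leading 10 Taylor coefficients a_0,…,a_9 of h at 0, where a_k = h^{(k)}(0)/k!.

f: a_k = 0, 2, 0, -1/3, 0, 1/60, 0, -1/2520, 0, 1/181440, …
g: a_k = -2, -3, 9/4, -27/8, 405/64, -1701/128, 15309/512, -72171/1024, 2814669/16384, -14073345/32768, …
f·g: L₀ = L_f ⊗_s L_g, ord ≤ 2·1.
L = (31 + 24·x + 36·x^2) + (-12 - 36·x)·Dx + (4 + 24·x + 36·x^2)·Dx^2  (order 2).
h: a_k = 0, -4, -6, 31/6, -23/4, 5699/480, -8161/320, 4655323/80640, -1468555/10752, 7750542983/23224320, …
ICs: h(0) = 0, h′(0) = -4.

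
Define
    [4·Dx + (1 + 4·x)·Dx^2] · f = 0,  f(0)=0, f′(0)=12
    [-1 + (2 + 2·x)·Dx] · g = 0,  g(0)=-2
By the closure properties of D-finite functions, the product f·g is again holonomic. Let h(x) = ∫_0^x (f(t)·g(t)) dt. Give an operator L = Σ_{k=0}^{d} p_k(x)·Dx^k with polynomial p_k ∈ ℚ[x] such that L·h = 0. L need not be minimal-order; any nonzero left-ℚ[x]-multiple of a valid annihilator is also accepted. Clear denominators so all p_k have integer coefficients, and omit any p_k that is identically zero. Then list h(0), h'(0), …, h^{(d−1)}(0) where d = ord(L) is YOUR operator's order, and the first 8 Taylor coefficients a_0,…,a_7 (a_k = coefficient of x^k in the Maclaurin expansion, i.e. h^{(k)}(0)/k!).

f: a_k = 0, 12, -24, 64, -192, 3072/5, -2048, 49152/7, …
g: a_k = -2, -1, 1/4, -1/8, 5/64, -7/128, 21/512, -33/1024, …
L₀ := L_f ⊗_s L_g (sym. prod.), ord ≤ 2.
h=∫₀ˣh₀: take L = L₀·Dx.
L = (-5 + 4·x)·Dx + (12 + 12·x)·Dx^2 + (4 + 24·x + 36·x^2 + 16·x^3)·Dx^3  (order 3).
h: a_k = 0, 0, -12, 12, -101/4, 125/2, -81349/480, 547691/1120, …
ICs: h(0) = 0, h′(0) = 0, h′′(0) = -24.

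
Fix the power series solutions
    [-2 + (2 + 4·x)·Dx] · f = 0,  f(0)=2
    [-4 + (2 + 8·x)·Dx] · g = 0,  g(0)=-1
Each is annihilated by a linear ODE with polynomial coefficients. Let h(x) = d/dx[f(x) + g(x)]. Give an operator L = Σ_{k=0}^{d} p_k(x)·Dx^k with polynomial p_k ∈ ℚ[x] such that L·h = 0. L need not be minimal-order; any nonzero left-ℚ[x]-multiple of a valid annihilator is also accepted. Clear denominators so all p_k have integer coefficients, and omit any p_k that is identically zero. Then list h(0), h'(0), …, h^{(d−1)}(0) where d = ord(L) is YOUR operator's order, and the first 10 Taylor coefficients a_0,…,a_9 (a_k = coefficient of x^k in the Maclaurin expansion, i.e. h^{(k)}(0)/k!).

L = -6 + (-9 - 24·x)·Dx + (-1 - 6·x - 8·x^2)·Dx^2  (order 2).
h: a_k = 0, 2, -9, 35, -525/4, 1953/4, -14553/8, 54483/8, -1640925/64, 6211205/64, …
ICs: h(0) = 0, h′(0) = 2.

f: a_k = 2, 2, -1, 1, -5/4, 7/4, -21/8, 33/8, -429/64, 715/64, …
g: a_k = -1, -2, 2, -4, 10, -28, 84, -264, 858, -2860, …
Sum ⇒ L₀ = lclm(L_f,L_g) in ℚ(x)⟨Dx⟩.
h=h₀': d/dx-closure on L₀ ⇒ L.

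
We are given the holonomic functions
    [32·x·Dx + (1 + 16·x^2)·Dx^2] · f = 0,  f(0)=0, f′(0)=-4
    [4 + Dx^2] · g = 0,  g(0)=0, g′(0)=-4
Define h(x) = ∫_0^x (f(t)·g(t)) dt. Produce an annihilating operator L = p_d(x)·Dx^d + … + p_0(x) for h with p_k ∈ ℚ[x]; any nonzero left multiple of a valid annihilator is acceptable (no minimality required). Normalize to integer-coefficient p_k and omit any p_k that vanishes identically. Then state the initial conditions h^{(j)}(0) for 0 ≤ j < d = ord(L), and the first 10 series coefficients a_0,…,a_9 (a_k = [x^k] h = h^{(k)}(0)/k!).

f: a_k = 0, -4, 0, 64/3, 0, -1024/5, 0, 16384/7, 0, -262144/9, …
g: a_k = 0, -4, 0, 8/3, 0, -8/15, 0, 16/315, 0, -8/2835, …
Product ⇒ symmetric product L₀, ord ≤ 4.
h=∫h₀ ⇒ L = L₀·Dx.
L = (1360 + 60416·x^2 + 106496·x^4 + 262144·x^6 + 1048576·x^8)·Dx + (2304·x + 45056·x^3 + 196608·x^5 + 1048576·x^7)·Dx^2 + (360 + 15872·x^2 + 36864·x^4 + 131072·x^6 + 524288·x^8)·Dx^3 + (576·x + 11264·x^3 + 49152·x^5 + 262144·x^7)·Dx^4 + (5 + 192·x^2 + 2560·x^4 + 16384·x^6 + 65536·x^8)·Dx^5  (order 5).
h: a_k = 0, 0, 0, 16/3, 0, -96/5, 0, 7904/63, 0, -9920/9, …
ICs: h(0) = 0, h′(0) = 0, h′′(0) = 0, h′′′(0) = 32, h′′′′(0) = 0.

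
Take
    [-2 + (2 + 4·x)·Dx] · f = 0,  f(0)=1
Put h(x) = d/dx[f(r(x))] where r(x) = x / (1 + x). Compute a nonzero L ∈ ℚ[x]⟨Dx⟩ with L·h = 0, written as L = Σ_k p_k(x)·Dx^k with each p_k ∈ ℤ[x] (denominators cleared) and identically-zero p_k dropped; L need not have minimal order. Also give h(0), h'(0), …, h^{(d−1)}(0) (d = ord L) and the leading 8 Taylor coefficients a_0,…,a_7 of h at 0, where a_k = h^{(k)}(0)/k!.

L = (-3 - 6·x) + (-1 - 4·x - 3·x^2)·Dx  (order 1).
h: a_k = 1, -3, 15/2, -37/2, 375/8, -981/8, 5271/16, -14445/16, …
ICs: h(0) = 1.

f: a_k = 1, 1, -1/2, 1/2, -5/8, 7/8, -21/16, 33/16, …
f∘r: x↦r, Dx↦Dx/r' in L_f ⇒ L₀.
Differentiate: ansatz ord ≤ ord L₀ ⇒ L.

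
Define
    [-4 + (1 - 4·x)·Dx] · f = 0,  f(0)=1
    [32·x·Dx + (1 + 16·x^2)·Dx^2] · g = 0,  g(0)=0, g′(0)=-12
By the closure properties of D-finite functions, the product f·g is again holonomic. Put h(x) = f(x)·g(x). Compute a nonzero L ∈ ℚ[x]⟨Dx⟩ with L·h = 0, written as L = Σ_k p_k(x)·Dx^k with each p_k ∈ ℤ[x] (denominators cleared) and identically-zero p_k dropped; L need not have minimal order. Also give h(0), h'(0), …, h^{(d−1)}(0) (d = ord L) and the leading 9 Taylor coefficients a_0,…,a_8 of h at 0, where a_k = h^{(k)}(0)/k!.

L = 128·x + (8 - 32·x + 256·x^2)·Dx + (-1 + 4·x - 16·x^2 + 64·x^3)·Dx^2  (order 2).
h: a_k = 0, -12, -48, -128, -512, -13312/5, -53248/5, -1245184/35, -4980736/35, …
ICs: h(0) = 0, h′(0) = -12.

f: a_k = 1, 4, 16, 64, 256, 1024, 4096, 16384, 65536, …
g: a_k = 0, -12, 0, 64, 0, -3072/5, 0, 49152/7, 0, …
L₀ := L_f ⊗_s L_g (sym. prod.), ord ≤ 2.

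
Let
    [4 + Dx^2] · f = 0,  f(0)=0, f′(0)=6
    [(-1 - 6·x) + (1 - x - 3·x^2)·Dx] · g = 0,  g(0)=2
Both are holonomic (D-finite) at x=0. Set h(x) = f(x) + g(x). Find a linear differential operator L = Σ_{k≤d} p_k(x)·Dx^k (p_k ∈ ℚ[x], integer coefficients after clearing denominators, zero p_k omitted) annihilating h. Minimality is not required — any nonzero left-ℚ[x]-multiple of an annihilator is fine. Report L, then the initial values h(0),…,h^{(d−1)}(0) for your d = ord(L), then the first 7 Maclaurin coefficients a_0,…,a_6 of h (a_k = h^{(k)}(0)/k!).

L = (-92 - 608·x - 512·x^2 - 1104·x^3 - 360·x^4 - 432·x^5) + (24 - 4·x - 24·x^2 - 80·x^3 - 180·x^4 - 216·x^5 - 216·x^6)·Dx + (-23 - 152·x - 128·x^2 - 276·x^3 - 90·x^4 - 108·x^5)·Dx^2 + (6 - x - 6·x^2 - 20·x^3 - 45·x^4 - 54·x^5 - 54·x^6)·Dx^3  (order 3).
h: a_k = 2, 8, 8, 10, 38, 404/5, 194, …
ICs: h(0) = 2, h′(0) = 8, h′′(0) = 16.

f: a_k = 0, 6, 0, -4, 0, 4/5, 0, …
g: a_k = 2, 2, 8, 14, 38, 80, 194, …
L₀ := lclm(L_f,L_g); ord L₀ ≤ 2+1.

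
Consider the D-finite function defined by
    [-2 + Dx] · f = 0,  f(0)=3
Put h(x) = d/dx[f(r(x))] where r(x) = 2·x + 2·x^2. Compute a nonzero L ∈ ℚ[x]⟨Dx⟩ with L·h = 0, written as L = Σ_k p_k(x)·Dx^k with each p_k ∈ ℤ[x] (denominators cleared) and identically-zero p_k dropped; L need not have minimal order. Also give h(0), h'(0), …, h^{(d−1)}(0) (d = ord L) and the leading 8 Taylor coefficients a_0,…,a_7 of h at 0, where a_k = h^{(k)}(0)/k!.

L = (6 + 16·x + 16·x^2) + (-1 - 2·x)·Dx  (order 1).
h: a_k = 12, 72, 240, 608, 1248, 11072/5, 52096/15, 34560/7, …
ICs: h(0) = 12.

f: a_k = 3, 6, 6, 4, 2, 4/5, 4/15, 8/105, …
f∘r: x↦r, Dx↦Dx/r' in L_f ⇒ L₀.
h₀' ⇒ L via d/dx closure of L₀.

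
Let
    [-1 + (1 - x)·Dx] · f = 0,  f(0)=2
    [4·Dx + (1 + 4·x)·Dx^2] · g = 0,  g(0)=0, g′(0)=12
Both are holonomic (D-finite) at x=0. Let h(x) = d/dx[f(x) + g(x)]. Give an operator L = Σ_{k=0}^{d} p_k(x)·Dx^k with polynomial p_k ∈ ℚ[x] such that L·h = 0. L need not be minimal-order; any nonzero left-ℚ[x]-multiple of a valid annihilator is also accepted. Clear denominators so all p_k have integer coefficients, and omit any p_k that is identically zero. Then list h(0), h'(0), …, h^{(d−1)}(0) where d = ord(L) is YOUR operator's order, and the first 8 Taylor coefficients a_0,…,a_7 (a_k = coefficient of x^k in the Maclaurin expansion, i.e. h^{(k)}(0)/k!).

L = (44 + 16·x) + (-13 + 56·x + 32·x^2)·Dx + (-3 - 11·x + 6·x^2 + 8·x^3)·Dx^2  (order 2).
h: a_k = 14, -44, 198, -760, 3082, -12276, 49166, -196592, …
ICs: h(0) = 14, h′(0) = -44.

f: a_k = 2, 2, 2, 2, 2, 2, 2, 2, …
g: a_k = 0, 12, -24, 64, -192, 3072/5, -2048, 49152/7, …
Sum ⇒ L₀ = lclm(L_f,L_g) in ℚ(x)⟨Dx⟩.
Derive L from L₀ (diff closure).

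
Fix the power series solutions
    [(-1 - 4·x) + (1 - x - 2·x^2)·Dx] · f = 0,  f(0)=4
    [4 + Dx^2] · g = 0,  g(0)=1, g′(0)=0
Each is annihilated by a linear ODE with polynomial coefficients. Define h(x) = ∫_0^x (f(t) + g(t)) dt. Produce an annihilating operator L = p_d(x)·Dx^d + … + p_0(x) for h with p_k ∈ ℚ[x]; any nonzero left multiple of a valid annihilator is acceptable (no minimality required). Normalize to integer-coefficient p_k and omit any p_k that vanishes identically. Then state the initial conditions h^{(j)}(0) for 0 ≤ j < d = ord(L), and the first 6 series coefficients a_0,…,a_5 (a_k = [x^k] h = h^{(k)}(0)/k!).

L = (68 + 304·x + 200·x^2 + 320·x^3 + 160·x^4 + 128·x^5)·Dx + (-20 + 12·x + 24·x^2 + 8·x^3 + 48·x^4 + 96·x^5 + 64·x^6)·Dx^2 + (17 + 76·x + 50·x^2 + 80·x^3 + 40·x^4 + 32·x^5)·Dx^3 + (-5 + 3·x + 6·x^2 + 2·x^3 + 12·x^4 + 24·x^5 + 16·x^6)·Dx^4  (order 4).
h: a_k = 0, 5, 2, 10/3, 5, 134/15, …
ICs: h(0) = 0, h′(0) = 5, h′′(0) = 4, h′′′(0) = 20.

f: a_k = 4, 4, 12, 20, 44, 84, …
g: a_k = 1, 0, -2, 0, 2/3, 0, …
f+g: L₀ = lclm(L_f,L_g), ord ≤ 1+2.
h=∫h₀ ⇒ L = L₀·Dx.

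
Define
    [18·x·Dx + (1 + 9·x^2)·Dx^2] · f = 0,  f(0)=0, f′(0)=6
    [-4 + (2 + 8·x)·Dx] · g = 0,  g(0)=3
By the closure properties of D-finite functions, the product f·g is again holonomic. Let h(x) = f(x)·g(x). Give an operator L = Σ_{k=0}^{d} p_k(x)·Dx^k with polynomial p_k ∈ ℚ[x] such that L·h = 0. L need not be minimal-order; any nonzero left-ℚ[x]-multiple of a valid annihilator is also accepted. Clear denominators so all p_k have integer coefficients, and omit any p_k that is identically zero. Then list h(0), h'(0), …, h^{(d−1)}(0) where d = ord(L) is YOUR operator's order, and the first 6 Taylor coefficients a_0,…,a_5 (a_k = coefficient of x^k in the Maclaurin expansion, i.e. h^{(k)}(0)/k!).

f: a_k = 0, 6, 0, -18, 0, 486/5, …
g: a_k = 3, 6, -6, 12, -30, 84, …
h₀=f·g: eliminate ⇒ L₀, order ≤ 2·1.
L = (12 - 36·x - 36·x^2) + (-4 + 2·x + 108·x^2 + 144·x^3)·Dx + (1 + 8·x + 25·x^2 + 72·x^3 + 144·x^4)·Dx^2  (order 2).
h: a_k = 0, 18, 36, -90, -36, 1098/5, …
ICs: h(0) = 0, h′(0) = 18.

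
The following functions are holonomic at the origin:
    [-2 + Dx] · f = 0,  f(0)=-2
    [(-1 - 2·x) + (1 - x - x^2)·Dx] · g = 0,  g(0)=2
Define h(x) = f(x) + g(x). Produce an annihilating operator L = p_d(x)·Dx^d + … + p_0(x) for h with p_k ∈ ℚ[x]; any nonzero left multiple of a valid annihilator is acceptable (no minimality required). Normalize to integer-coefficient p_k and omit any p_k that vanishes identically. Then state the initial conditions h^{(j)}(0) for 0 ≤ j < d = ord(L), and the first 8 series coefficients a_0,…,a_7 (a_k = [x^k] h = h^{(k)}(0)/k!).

f: a_k = -2, -4, -4, -8/3, -4/3, -8/15, -8/45, -16/315, …
g: a_k = 2, 2, 4, 6, 10, 16, 26, 42, …
Weyl lclm of L_f,L_g ⇒ L₀ (ord ≤ 2).
L = (4 + 8·x + 24·x^2 + 8·x^3) + (-14·x - 10·x^2 + 8·x^3 + 4·x^4)·Dx + (-1 + 5·x - x^2 - 6·x^3 - 2·x^4)·Dx^2  (order 2).
h: a_k = 0, -2, 0, 10/3, 26/3, 232/15, 1162/45, 13214/315, …
ICs: h(0) = 0, h′(0) = -2.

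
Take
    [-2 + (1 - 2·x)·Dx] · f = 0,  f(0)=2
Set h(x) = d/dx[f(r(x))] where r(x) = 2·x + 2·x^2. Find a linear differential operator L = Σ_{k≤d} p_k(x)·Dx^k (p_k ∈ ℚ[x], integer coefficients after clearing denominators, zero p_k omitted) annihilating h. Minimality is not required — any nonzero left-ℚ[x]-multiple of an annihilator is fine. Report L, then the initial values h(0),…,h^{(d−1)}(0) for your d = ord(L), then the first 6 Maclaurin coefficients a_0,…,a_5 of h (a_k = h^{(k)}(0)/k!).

f: a_k = 2, 4, 8, 16, 32, 64, …
f∘r: x↦r, Dx↦Dx/r' in L_f ⇒ L₀.
h₀' ⇒ L via d/dx closure of L₀.
L = (10 + 24·x + 24·x^2) + (-1 + 2·x + 12·x^2 + 8·x^3)·Dx  (order 1).
h: a_k = 8, 80, 576, 3712, 22400, 129792, …
ICs: h(0) = 8.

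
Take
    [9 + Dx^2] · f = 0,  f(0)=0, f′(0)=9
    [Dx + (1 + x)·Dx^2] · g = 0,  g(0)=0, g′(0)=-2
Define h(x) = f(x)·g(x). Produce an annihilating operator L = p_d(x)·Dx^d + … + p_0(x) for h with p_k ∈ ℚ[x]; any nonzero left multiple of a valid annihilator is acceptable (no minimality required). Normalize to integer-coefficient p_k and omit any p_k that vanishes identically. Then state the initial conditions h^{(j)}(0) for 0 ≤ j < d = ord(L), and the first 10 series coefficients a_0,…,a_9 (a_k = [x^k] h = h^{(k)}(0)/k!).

f: a_k = 0, 9, 0, -27/2, 0, 243/40, 0, -729/560, 0, 729/4480, …
g: a_k = 0, -2, 1, -2/3, 1/2, -2/5, 1/3, -2/7, 1/4, -2/9, …
L₀ := L_f ⊗_s L_g (sym. prod.), ord ≤ 4.
L = (2493 + 10854·x + 17091·x^2 + 11664·x^3 + 2916·x^4) + (612 + 1908·x + 1944·x^2 + 648·x^3)·Dx + (592 + 2484·x + 3834·x^2 + 2592·x^3 + 648·x^4)·Dx^2 + (68 + 212·x + 216·x^2 + 72·x^3)·Dx^3 + (35 + 142·x + 215·x^2 + 144·x^3 + 36·x^4)·Dx^4  (order 4).
h: a_k = 0, 0, -18, 9, 21, -9, -27/4, 93/40, 387/280, -18/35, …
ICs: h(0) = 0, h′(0) = 0, h′′(0) = -36, h′′′(0) = 54.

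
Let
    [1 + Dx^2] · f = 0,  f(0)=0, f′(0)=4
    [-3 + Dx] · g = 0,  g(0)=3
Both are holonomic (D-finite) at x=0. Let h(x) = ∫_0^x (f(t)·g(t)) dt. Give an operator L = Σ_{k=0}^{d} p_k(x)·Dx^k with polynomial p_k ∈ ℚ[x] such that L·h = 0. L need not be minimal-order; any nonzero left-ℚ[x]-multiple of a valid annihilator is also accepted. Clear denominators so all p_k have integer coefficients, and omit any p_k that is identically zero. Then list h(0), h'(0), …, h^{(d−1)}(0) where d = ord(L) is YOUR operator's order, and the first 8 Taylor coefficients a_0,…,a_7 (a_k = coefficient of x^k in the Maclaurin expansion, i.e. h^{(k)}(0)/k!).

L = 10·Dx - 6·Dx^2 + Dx^3  (order 3).
h: a_k = 0, 0, 6, 12, 13, 48/5, 79/15, 78/35, …
ICs: h(0) = 0, h′(0) = 0, h′′(0) = 12.

f: a_k = 0, 4, 0, -2/3, 0, 1/30, 0, -1/1260, …
g: a_k = 3, 9, 27/2, 27/2, 81/8, 243/40, 243/80, 729/560, …
Product ⇒ symmetric product L₀, ord ≤ 2.
h=∫₀ˣh₀: take L = L₀·Dx.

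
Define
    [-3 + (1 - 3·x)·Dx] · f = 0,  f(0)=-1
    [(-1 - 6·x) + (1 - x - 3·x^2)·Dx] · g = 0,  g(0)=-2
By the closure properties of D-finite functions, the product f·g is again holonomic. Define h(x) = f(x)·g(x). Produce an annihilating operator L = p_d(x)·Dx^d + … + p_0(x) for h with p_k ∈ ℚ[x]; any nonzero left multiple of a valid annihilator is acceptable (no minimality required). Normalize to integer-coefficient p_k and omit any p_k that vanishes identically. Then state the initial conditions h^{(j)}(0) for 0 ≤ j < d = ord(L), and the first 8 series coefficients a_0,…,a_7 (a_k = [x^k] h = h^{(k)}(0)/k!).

f: a_k = -1, -3, -9, -27, -81, -243, -729, -2187, …
g: a_k = -2, -2, -8, -14, -38, -80, -194, -434, …
h₀=f·g: eliminate ⇒ L₀, order ≤ 1·1.
L = (-4 + 27·x^2) + (1 - 4·x + 9·x^3)·Dx  (order 1).
h: a_k = 2, 8, 32, 110, 368, 1184, 3746, 11672, …
ICs: h(0) = 2.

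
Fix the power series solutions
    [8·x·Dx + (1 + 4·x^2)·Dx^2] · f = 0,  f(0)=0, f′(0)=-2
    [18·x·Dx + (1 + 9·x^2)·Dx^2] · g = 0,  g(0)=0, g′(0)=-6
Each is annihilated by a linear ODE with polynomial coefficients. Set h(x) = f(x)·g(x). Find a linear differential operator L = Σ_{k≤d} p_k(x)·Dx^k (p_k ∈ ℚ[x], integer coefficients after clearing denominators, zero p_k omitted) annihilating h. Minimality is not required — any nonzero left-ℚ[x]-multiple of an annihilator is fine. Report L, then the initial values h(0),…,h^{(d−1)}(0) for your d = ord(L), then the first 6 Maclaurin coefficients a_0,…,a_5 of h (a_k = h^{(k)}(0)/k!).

L = (-864·x - 18720·x^3 - 82944·x^5 + 134784·x^7 + 1119744·x^9)·Dx + (-52 - 3036·x^2 - 33696·x^4 - 72576·x^6 + 471744·x^8 + 1679616·x^10)·Dx^2 + (-104·x - 2072·x^3 - 11232·x^5 + 13968·x^7 + 269568·x^9 + 559872·x^11)·Dx^3 + (-1 - 26·x^2 - 205·x^4 + 7380·x^8 + 33696·x^10 + 46656·x^12)·Dx^4  (order 4).
h: a_k = 0, 0, 12, 0, -52, 0, …
ICs: h(0) = 0, h′(0) = 0, h′′(0) = 24, h′′′(0) = 0.

f: a_k = 0, -2, 0, 8/3, 0, -32/5, …
g: a_k = 0, -6, 0, 18, 0, -486/5, …
Sym-product of L_f,L_g gives L₀ (≤ ord 4).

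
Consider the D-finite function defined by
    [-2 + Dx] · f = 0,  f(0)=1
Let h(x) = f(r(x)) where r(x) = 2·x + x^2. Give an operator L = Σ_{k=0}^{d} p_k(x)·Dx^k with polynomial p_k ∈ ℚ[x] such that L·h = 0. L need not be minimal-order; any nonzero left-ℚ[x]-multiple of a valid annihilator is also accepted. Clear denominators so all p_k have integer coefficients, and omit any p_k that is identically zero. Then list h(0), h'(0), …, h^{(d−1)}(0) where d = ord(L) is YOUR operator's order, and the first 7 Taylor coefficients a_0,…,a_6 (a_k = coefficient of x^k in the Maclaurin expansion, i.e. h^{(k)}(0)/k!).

f: a_k = 1, 2, 2, 4/3, 2/3, 4/15, 4/45, …
L₀ from L_f via x↦r, Dx↦r'^{-1}Dx.
L = (-4 - 4·x) + Dx  (order 1).
h: a_k = 1, 4, 10, 56/3, 86/3, 568/15, 1996/45, …
ICs: h(0) = 1.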